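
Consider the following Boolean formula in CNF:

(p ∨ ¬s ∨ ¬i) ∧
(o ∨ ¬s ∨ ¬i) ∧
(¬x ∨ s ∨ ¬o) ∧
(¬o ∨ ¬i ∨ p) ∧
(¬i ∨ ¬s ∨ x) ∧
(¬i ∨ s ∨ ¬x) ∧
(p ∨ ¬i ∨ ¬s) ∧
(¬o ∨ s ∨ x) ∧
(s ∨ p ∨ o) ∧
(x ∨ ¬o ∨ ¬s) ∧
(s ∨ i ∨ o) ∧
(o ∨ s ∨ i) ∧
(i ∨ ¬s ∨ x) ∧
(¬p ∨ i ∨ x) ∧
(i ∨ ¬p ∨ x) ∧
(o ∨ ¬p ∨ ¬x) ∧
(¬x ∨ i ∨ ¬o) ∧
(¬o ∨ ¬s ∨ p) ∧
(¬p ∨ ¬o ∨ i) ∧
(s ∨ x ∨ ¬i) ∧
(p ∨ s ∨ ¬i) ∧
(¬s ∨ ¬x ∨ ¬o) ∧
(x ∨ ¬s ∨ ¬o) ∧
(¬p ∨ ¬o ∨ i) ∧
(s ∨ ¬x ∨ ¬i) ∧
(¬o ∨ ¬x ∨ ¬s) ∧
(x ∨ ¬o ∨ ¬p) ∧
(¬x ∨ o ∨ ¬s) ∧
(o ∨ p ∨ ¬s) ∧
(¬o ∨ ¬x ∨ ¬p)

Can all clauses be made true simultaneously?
No

No, the formula is not satisfiable.

No assignment of truth values to the variables can make all 30 clauses true simultaneously.

The formula is UNSAT (unsatisfiable).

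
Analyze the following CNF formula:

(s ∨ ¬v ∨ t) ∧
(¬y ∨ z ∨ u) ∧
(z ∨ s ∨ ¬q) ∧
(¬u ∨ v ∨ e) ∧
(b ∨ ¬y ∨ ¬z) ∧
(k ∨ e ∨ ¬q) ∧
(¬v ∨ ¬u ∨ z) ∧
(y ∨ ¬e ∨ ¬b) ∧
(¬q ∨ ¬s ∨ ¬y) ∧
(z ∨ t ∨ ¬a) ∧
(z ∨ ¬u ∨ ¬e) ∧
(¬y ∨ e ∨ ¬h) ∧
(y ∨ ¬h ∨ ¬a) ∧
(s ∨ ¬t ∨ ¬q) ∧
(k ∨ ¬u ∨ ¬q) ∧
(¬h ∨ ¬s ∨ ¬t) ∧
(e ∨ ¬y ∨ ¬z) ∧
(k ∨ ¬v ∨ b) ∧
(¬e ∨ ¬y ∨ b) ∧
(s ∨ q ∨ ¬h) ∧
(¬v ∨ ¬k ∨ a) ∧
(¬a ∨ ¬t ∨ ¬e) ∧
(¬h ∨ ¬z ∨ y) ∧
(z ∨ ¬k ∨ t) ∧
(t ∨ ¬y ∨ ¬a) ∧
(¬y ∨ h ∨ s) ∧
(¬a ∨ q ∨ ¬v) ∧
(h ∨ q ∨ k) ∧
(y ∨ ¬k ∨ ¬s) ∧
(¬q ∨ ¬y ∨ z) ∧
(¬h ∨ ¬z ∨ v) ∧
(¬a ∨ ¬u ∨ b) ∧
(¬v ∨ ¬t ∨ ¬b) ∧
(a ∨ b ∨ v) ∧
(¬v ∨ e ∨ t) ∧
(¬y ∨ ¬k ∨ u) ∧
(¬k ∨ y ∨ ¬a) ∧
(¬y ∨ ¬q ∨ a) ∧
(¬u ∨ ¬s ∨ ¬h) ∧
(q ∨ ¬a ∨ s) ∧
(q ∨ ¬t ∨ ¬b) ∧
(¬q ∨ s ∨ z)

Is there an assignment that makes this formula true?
Yes

Yes, the formula is satisfiable.

One satisfying assignment is: t=False, a=True, h=False, s=False, u=False, v=False, k=False, b=False, e=True, z=True, q=True, y=False

Verification: With this assignment, all 42 clauses evaluate to true.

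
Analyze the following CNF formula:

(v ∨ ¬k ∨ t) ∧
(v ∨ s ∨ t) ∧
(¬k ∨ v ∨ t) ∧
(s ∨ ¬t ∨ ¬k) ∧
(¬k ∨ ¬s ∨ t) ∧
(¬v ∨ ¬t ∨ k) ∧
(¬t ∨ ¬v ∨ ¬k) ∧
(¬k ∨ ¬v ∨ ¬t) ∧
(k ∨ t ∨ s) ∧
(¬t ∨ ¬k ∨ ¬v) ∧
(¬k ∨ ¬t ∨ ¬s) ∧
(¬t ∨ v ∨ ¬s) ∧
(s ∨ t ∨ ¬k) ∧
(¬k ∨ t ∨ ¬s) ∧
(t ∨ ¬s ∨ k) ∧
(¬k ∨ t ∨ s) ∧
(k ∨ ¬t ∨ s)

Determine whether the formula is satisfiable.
No

No, the formula is not satisfiable.

No assignment of truth values to the variables can make all 17 clauses true simultaneously.

The formula is UNSAT (unsatisfiable).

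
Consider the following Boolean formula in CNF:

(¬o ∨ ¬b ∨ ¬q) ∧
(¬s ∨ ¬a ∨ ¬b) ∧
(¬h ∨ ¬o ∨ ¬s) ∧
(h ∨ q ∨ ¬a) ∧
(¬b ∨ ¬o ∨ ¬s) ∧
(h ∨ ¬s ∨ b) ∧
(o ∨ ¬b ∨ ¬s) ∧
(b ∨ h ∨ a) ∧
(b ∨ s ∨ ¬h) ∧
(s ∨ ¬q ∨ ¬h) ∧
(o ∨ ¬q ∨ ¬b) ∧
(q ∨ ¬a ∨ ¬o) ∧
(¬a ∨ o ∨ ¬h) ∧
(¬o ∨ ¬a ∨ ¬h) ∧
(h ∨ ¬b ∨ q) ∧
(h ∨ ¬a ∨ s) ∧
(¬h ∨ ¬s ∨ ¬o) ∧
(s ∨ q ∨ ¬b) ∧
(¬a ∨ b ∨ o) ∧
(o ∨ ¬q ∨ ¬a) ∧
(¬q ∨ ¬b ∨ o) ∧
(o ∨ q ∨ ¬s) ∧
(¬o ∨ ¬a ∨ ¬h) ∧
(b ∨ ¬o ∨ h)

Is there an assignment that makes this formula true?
Yes

Yes, the formula is satisfiable.

One satisfying assignment is: s=True, h=True, q=True, a=False, b=False, o=False

Verification: With this assignment, all 24 clauses evaluate to true.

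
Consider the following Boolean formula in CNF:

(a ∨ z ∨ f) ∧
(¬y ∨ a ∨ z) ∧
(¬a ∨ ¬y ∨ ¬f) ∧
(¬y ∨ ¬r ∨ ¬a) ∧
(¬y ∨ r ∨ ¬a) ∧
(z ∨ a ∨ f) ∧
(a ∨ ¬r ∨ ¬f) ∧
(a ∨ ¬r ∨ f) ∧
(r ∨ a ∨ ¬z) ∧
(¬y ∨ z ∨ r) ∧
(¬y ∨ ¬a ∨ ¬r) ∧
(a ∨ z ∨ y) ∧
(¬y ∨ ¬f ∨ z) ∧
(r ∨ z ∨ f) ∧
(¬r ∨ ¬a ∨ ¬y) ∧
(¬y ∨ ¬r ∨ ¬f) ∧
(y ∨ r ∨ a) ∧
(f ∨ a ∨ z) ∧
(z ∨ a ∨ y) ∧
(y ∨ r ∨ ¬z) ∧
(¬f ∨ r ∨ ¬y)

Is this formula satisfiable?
Yes

Yes, the formula is satisfiable.

One satisfying assignment is: r=False, y=False, z=False, f=True, a=True

Verification: With this assignment, all 21 clauses evaluate to true.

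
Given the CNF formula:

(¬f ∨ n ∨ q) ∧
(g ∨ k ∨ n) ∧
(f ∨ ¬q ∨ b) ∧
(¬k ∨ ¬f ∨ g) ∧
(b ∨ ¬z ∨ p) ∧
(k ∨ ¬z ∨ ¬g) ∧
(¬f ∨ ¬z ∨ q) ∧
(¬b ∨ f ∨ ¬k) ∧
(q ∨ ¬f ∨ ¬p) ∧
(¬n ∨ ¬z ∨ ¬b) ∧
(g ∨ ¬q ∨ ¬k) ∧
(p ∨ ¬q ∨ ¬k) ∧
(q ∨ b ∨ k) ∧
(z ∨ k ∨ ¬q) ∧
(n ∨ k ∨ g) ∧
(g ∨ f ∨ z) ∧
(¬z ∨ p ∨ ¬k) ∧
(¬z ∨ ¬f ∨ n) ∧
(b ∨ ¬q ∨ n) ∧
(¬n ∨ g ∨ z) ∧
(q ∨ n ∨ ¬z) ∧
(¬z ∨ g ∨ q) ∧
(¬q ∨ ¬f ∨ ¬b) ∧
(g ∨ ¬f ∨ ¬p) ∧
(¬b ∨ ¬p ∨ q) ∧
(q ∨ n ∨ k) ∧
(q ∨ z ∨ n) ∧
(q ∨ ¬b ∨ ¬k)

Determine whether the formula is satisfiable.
Yes

Yes, the formula is satisfiable.

One satisfying assignment is: p=False, g=True, z=False, k=True, b=False, q=False, f=False, n=True

Verification: With this assignment, all 28 clauses evaluate to true.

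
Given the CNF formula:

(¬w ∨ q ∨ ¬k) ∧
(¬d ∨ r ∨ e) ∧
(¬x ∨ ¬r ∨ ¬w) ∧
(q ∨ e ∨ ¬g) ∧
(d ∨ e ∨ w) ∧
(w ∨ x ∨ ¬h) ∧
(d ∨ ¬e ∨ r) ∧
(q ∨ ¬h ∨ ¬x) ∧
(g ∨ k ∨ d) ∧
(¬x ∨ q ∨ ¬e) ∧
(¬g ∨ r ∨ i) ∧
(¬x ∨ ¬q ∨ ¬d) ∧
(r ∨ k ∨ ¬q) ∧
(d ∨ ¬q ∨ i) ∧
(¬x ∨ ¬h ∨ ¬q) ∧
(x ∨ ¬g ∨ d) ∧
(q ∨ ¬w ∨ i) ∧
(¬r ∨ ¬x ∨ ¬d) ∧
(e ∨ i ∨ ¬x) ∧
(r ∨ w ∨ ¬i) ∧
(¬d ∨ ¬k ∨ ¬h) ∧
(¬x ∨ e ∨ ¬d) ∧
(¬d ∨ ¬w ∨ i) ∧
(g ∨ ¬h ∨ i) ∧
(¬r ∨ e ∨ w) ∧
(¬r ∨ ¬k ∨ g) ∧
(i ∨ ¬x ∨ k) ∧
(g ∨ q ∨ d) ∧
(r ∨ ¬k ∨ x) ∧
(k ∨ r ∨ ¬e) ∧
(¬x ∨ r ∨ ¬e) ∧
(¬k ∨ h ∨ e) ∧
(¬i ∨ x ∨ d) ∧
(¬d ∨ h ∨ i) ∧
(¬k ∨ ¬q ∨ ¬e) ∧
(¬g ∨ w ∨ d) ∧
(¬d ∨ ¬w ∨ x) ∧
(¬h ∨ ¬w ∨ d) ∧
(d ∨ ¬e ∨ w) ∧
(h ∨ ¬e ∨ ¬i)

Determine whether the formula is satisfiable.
No

No, the formula is not satisfiable.

No assignment of truth values to the variables can make all 40 clauses true simultaneously.

The formula is UNSAT (unsatisfiable).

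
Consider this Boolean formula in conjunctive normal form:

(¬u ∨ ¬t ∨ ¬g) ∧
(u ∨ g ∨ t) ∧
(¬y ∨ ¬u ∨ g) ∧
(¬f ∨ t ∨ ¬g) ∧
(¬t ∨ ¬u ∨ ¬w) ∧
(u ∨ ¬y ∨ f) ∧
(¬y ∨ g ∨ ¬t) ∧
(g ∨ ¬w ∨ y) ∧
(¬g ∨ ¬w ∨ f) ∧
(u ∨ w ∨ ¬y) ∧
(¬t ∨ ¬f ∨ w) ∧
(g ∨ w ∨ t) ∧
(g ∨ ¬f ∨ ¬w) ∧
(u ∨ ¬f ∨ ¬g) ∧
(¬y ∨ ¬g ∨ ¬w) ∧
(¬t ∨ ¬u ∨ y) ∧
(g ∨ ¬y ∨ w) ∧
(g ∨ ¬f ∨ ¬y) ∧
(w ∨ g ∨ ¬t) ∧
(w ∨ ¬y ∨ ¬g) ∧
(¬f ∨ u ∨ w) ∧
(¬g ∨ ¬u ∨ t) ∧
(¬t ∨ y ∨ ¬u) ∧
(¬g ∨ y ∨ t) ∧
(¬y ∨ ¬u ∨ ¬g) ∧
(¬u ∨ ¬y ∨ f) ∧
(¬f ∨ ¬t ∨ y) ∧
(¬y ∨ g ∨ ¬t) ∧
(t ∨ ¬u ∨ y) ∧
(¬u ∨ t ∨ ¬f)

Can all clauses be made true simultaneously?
Yes

Yes, the formula is satisfiable.

One satisfying assignment is: g=True, u=False, y=False, w=False, f=False, t=True

Verification: With this assignment, all 30 clauses evaluate to true.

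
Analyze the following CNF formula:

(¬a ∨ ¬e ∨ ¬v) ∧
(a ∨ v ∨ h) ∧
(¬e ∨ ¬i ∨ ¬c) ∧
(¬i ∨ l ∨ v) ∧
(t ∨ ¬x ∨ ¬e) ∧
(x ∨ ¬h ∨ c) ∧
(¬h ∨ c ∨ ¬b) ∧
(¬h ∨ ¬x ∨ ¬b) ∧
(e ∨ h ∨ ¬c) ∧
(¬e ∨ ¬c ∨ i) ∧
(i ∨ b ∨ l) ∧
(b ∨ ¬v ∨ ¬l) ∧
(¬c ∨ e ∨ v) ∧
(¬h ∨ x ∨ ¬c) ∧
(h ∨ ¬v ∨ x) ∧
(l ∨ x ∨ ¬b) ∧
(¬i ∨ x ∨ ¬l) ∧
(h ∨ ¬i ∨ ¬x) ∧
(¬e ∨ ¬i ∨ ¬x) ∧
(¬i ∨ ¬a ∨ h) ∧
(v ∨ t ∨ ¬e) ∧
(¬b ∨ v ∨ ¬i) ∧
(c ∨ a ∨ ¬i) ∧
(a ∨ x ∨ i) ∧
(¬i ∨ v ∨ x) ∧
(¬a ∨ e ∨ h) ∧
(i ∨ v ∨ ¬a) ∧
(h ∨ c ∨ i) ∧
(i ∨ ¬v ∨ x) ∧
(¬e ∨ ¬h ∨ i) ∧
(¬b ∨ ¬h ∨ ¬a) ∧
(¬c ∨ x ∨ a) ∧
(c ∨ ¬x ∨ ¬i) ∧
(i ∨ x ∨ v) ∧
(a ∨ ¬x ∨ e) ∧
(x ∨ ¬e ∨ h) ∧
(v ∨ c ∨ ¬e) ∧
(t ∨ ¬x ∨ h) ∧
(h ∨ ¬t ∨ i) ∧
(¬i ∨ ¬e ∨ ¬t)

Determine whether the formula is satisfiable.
Yes

Yes, the formula is satisfiable.

One satisfying assignment is: x=True, v=True, b=False, a=True, t=False, i=True, c=True, e=False, l=False, h=True

Verification: With this assignment, all 40 clauses evaluate to true.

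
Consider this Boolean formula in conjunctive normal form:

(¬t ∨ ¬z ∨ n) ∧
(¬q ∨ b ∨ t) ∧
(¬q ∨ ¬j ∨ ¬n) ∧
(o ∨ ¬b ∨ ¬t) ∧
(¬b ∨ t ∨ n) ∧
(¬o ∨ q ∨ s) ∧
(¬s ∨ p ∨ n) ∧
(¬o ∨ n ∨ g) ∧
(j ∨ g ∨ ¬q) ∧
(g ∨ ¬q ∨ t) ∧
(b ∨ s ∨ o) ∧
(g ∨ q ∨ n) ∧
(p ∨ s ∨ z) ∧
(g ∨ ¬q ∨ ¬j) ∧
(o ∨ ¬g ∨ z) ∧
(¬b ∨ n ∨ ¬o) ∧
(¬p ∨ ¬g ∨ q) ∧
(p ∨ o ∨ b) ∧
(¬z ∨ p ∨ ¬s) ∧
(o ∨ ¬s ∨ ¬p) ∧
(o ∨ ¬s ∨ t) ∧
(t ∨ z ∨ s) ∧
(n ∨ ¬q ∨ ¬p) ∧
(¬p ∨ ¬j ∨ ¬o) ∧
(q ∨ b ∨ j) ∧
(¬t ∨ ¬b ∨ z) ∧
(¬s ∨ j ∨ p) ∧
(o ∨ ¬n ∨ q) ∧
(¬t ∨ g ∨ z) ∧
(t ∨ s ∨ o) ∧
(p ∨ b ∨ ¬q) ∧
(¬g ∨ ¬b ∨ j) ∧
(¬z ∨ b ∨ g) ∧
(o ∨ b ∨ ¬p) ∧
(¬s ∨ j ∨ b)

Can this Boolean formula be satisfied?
Yes

Yes, the formula is satisfiable.

One satisfying assignment is: q=True, b=False, p=True, j=False, o=True, n=True, g=True, s=False, z=True, t=True

Verification: With this assignment, all 35 clauses evaluate to true.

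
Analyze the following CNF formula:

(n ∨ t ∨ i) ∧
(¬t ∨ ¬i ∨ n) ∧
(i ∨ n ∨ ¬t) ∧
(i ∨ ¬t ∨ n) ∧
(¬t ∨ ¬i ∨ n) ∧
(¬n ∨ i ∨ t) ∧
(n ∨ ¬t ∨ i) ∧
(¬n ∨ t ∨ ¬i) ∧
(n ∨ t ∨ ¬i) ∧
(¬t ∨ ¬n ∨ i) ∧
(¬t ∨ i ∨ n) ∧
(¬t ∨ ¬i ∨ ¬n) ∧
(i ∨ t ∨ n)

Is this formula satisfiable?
No

No, the formula is not satisfiable.

No assignment of truth values to the variables can make all 13 clauses true simultaneously.

The formula is UNSAT (unsatisfiable).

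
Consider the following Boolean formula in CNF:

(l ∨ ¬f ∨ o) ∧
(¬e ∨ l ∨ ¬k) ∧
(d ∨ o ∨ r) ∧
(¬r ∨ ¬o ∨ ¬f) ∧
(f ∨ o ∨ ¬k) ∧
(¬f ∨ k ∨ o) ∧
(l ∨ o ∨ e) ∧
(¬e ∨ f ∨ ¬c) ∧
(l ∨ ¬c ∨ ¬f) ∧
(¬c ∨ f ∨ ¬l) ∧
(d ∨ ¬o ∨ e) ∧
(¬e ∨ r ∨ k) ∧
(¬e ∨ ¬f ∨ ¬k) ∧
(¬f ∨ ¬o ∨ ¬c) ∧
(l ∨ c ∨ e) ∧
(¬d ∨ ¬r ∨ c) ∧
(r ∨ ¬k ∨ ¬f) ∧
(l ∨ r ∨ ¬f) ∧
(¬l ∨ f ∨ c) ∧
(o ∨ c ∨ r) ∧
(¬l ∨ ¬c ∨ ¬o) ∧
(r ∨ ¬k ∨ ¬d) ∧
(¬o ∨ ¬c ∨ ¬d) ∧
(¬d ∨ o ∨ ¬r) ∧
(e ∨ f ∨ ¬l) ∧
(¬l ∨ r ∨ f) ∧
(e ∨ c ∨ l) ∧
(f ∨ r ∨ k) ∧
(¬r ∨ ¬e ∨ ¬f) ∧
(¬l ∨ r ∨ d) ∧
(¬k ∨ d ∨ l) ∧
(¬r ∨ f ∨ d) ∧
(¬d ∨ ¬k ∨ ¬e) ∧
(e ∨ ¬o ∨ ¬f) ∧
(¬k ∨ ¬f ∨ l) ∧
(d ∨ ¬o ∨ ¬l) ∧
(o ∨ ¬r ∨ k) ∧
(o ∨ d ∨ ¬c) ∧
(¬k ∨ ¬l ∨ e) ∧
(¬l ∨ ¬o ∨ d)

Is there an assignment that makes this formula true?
No

No, the formula is not satisfiable.

No assignment of truth values to the variables can make all 40 clauses true simultaneously.

The formula is UNSAT (unsatisfiable).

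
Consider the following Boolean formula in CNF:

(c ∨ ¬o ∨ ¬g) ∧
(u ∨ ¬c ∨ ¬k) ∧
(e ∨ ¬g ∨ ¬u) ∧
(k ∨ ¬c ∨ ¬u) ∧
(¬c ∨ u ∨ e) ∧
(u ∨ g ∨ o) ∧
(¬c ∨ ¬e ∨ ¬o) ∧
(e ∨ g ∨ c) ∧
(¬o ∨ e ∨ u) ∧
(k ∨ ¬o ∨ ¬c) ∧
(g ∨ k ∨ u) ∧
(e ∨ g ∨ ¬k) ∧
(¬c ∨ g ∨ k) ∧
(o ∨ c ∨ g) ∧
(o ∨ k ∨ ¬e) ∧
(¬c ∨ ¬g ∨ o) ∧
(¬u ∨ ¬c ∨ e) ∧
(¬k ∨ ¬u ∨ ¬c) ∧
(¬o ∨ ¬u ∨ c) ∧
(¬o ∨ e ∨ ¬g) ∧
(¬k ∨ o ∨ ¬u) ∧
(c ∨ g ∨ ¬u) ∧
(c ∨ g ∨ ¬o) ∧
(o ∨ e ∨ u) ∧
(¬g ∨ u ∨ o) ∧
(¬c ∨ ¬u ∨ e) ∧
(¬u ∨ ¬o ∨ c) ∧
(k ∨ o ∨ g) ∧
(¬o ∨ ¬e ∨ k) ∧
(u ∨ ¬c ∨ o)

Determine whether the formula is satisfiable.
No

No, the formula is not satisfiable.

No assignment of truth values to the variables can make all 30 clauses true simultaneously.

The formula is UNSAT (unsatisfiable).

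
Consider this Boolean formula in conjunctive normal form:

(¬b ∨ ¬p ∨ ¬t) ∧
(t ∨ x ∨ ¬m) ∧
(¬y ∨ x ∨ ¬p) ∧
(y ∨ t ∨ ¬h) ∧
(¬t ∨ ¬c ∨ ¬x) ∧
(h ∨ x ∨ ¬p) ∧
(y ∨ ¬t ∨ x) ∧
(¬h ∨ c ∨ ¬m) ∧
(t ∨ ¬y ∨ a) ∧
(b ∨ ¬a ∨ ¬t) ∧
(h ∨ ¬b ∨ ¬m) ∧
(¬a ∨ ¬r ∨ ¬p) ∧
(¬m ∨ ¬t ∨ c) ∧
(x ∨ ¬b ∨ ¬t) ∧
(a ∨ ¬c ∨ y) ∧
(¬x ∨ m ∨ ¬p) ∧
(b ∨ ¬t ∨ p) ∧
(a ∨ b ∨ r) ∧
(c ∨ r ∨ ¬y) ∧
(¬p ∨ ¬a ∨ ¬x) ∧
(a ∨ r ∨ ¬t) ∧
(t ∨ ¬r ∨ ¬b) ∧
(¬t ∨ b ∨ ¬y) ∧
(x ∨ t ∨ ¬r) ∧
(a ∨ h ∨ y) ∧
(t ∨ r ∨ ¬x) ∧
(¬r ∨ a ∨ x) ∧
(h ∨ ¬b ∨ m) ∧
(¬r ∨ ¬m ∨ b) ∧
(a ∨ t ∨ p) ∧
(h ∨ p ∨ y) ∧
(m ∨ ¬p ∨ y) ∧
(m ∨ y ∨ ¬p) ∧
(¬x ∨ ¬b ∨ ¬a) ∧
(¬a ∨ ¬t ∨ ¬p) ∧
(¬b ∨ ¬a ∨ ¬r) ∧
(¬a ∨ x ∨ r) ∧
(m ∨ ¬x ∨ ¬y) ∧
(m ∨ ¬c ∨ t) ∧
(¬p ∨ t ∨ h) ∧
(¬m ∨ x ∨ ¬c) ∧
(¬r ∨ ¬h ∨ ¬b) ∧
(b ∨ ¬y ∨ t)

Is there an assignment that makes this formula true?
No

No, the formula is not satisfiable.

No assignment of truth values to the variables can make all 43 clauses true simultaneously.

The formula is UNSAT (unsatisfiable).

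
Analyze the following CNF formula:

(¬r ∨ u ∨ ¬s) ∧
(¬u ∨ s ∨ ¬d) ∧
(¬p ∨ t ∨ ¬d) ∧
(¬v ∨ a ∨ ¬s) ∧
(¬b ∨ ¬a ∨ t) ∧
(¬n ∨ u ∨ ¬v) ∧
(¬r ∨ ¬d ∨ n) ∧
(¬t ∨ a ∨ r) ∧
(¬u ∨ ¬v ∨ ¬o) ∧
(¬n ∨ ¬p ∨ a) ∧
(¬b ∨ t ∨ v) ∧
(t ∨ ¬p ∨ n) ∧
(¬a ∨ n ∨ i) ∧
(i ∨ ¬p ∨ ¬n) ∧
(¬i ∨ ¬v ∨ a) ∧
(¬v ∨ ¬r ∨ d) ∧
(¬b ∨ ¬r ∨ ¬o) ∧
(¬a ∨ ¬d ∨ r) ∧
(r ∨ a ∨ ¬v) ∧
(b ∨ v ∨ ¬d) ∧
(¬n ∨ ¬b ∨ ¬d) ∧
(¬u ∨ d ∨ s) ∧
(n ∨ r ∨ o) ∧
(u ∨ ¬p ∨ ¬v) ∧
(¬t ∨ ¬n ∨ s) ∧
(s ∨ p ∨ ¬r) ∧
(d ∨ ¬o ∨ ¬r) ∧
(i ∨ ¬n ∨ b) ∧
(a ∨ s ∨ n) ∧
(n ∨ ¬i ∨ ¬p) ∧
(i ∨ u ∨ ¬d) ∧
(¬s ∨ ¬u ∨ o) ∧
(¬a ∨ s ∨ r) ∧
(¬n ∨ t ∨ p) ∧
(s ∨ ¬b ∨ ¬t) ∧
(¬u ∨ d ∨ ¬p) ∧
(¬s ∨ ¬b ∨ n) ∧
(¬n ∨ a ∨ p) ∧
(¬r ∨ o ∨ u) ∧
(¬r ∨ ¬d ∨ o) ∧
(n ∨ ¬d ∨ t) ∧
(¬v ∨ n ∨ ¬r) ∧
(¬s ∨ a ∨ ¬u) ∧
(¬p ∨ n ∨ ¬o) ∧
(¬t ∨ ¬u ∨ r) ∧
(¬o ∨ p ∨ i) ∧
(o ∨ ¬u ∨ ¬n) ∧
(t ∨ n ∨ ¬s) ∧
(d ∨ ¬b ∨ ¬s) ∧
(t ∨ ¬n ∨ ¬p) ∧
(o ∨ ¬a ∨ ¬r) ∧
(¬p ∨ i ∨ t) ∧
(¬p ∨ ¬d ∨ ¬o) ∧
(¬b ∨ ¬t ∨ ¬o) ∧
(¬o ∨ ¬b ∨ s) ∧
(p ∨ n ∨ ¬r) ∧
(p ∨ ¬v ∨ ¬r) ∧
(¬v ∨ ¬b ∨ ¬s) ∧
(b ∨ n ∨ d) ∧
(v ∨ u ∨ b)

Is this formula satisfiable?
No

No, the formula is not satisfiable.

No assignment of truth values to the variables can make all 60 clauses true simultaneously.

The formula is UNSAT (unsatisfiable).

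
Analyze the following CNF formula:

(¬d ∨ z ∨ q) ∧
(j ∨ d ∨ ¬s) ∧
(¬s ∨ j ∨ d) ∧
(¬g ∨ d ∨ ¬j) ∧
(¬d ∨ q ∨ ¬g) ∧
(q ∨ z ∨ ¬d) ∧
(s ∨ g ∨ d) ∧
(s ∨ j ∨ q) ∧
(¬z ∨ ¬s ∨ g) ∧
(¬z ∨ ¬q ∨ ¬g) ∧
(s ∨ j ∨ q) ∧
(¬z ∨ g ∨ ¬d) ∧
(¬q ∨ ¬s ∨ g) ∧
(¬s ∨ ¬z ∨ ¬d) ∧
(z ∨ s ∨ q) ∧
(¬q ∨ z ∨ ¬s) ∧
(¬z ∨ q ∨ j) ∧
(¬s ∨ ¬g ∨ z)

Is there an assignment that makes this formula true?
Yes

Yes, the formula is satisfiable.

One satisfying assignment is: d=True, q=True, g=False, s=False, z=False, j=False

Verification: With this assignment, all 18 clauses evaluate to true.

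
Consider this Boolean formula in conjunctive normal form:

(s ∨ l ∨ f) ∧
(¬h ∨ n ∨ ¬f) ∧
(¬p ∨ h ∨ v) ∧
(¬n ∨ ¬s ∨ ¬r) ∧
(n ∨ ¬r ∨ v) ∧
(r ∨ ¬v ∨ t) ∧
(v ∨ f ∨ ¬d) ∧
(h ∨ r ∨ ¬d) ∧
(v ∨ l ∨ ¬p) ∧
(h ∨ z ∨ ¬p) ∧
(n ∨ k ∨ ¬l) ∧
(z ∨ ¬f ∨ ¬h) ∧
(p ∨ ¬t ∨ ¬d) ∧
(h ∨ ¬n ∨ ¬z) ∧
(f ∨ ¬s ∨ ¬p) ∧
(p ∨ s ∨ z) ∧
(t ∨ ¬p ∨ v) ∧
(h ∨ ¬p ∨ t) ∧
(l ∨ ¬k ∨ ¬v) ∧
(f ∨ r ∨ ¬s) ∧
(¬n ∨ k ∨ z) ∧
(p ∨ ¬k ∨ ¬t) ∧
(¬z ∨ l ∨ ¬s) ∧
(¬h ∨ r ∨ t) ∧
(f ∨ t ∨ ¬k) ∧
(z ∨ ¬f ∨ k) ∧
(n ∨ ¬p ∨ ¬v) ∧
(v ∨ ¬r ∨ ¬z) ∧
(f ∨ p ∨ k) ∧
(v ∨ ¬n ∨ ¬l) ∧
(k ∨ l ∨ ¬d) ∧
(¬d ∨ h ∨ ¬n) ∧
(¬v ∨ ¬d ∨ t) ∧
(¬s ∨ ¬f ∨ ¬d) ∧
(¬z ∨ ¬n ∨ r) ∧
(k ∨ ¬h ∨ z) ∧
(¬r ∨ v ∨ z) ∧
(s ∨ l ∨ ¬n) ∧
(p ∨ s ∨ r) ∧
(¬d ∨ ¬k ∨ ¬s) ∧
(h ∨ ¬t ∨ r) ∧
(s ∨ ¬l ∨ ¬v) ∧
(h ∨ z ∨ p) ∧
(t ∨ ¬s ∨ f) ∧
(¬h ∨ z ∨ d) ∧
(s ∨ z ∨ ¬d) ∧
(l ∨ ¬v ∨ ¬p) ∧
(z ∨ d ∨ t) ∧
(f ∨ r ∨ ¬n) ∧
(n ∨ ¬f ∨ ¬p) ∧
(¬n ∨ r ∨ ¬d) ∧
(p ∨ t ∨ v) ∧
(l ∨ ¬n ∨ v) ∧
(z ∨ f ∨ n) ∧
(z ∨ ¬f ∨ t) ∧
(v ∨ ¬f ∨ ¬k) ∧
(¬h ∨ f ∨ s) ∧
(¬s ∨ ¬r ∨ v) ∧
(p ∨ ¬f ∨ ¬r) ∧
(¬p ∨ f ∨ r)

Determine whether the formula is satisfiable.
No

No, the formula is not satisfiable.

No assignment of truth values to the variables can make all 60 clauses true simultaneously.

The formula is UNSAT (unsatisfiable).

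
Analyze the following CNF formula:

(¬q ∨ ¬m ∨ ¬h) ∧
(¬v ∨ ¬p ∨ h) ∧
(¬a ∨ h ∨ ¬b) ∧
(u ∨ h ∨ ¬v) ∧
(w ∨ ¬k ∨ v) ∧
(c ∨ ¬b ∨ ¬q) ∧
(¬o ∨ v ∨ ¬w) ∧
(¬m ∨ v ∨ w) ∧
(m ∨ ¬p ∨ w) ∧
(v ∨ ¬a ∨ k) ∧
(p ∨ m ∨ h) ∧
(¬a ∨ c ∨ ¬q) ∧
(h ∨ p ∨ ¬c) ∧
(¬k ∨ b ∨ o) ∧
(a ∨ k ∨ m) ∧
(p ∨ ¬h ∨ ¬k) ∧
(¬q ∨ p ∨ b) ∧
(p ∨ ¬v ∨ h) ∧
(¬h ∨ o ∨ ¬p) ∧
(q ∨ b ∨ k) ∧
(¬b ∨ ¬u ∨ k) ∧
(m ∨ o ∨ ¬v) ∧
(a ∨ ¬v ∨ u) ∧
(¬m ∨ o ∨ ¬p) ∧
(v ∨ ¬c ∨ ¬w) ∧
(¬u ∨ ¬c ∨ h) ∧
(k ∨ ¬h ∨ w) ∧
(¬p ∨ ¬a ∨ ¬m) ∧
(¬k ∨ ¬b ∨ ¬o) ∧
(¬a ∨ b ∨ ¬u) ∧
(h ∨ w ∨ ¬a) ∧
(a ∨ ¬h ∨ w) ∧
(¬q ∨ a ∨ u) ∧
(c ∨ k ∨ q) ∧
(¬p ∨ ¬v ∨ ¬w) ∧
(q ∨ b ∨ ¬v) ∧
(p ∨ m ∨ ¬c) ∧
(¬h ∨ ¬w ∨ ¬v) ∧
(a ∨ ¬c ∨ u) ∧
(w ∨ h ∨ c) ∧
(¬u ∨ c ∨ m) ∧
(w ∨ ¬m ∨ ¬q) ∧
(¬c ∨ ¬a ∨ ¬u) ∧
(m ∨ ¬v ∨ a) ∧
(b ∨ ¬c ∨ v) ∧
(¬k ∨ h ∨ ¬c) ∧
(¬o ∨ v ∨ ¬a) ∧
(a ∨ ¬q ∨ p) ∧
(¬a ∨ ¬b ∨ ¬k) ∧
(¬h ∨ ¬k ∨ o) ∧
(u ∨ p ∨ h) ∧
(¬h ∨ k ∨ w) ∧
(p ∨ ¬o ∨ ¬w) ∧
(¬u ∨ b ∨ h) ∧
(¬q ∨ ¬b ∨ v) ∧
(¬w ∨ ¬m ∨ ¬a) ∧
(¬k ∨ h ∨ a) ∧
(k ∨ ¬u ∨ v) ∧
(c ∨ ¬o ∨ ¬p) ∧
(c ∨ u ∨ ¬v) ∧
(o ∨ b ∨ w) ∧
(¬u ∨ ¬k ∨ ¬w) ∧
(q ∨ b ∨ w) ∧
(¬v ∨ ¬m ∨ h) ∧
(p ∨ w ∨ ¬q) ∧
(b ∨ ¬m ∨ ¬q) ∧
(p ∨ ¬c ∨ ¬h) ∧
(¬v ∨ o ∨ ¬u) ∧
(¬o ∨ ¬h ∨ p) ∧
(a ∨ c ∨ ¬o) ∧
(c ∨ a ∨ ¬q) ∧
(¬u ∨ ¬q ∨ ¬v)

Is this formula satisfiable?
No

No, the formula is not satisfiable.

No assignment of truth values to the variables can make all 72 clauses true simultaneously.

The formula is UNSAT (unsatisfiable).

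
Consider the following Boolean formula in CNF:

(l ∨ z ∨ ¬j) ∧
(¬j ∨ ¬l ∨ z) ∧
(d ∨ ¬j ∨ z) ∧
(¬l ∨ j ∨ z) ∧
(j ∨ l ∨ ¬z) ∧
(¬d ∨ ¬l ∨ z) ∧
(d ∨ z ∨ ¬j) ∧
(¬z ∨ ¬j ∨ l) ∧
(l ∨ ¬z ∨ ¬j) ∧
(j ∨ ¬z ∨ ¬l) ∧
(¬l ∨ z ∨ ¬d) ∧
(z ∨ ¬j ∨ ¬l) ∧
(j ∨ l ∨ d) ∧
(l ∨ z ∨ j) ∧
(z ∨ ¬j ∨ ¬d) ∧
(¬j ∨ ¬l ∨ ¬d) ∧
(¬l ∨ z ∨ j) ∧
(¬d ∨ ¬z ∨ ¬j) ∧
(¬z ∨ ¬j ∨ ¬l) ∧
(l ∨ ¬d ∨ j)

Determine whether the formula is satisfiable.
No

No, the formula is not satisfiable.

No assignment of truth values to the variables can make all 20 clauses true simultaneously.

The formula is UNSAT (unsatisfiable).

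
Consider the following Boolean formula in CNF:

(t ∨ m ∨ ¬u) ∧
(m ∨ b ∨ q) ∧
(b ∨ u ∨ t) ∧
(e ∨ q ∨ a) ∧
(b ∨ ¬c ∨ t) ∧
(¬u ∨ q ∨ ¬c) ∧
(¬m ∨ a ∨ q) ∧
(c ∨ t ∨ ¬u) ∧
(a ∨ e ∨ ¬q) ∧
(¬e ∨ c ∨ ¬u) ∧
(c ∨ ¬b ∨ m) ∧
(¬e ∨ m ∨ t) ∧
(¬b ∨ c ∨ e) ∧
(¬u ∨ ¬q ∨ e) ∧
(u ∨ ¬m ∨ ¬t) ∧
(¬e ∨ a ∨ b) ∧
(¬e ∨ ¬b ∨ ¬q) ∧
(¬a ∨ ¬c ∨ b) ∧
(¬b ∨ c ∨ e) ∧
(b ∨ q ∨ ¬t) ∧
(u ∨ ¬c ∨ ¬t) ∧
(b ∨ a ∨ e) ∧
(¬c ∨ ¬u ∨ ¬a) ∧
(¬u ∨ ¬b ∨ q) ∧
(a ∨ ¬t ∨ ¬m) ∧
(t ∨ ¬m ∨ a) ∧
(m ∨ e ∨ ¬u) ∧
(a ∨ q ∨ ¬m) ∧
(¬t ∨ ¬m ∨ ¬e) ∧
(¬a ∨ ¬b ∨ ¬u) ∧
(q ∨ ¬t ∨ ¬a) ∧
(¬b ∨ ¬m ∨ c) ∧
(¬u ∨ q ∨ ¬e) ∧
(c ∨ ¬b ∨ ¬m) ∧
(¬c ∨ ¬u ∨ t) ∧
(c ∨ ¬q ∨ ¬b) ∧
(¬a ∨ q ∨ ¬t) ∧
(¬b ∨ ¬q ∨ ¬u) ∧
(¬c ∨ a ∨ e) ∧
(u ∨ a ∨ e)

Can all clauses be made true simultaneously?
Yes

Yes, the formula is satisfiable.

One satisfying assignment is: c=False, t=True, e=False, u=False, b=False, a=True, m=False, q=True

Verification: With this assignment, all 40 clauses evaluate to true.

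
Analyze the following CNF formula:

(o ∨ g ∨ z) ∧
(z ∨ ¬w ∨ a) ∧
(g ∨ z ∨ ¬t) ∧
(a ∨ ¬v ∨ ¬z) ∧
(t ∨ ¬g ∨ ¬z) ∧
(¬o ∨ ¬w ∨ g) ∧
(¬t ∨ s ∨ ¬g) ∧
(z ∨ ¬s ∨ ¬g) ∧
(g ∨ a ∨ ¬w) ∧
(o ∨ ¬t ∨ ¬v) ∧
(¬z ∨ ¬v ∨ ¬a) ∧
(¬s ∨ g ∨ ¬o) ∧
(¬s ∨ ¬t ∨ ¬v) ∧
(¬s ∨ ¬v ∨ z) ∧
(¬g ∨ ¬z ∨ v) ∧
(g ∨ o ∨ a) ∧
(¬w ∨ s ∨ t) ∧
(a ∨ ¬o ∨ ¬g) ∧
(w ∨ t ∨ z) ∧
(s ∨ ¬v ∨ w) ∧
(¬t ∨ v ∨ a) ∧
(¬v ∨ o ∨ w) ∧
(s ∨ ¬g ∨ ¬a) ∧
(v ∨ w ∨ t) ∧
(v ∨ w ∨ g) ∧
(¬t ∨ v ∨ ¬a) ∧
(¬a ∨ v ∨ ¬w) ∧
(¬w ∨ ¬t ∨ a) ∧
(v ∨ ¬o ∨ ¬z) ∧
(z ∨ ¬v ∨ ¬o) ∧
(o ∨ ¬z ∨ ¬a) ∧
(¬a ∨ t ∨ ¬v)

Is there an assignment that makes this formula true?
No

No, the formula is not satisfiable.

No assignment of truth values to the variables can make all 32 clauses true simultaneously.

The formula is UNSAT (unsatisfiable).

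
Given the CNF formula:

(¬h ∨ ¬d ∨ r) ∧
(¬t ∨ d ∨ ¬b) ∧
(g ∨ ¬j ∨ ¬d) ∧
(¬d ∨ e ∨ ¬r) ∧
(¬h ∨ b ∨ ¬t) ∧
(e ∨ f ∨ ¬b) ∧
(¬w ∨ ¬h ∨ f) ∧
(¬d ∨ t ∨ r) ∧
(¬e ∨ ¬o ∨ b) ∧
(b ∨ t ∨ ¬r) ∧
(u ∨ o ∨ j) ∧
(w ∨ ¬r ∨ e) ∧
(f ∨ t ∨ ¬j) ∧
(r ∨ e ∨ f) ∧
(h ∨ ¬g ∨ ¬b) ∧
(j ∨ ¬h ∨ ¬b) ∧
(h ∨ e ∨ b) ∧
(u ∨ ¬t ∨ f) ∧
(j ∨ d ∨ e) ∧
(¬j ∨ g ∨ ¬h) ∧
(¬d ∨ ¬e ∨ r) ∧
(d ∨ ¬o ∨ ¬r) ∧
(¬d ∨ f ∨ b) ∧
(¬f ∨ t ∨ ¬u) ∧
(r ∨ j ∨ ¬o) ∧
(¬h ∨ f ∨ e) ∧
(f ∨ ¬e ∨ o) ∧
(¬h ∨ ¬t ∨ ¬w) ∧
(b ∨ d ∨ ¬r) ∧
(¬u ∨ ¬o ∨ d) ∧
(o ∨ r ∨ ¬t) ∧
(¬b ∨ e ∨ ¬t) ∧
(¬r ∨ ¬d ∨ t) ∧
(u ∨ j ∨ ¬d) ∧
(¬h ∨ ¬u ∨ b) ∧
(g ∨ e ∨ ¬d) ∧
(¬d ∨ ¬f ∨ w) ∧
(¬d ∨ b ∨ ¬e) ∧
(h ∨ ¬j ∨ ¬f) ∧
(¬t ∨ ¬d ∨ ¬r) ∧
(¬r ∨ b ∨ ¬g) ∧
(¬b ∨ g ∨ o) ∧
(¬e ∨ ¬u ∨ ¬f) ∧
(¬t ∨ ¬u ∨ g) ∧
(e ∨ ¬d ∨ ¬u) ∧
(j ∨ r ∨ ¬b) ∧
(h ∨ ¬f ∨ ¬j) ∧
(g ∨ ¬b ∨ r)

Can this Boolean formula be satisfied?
Yes

Yes, the formula is satisfiable.

One satisfying assignment is: h=True, d=False, j=True, u=False, b=False, t=False, w=False, r=False, f=True, e=True, g=True, o=False

Verification: With this assignment, all 48 clauses evaluate to true.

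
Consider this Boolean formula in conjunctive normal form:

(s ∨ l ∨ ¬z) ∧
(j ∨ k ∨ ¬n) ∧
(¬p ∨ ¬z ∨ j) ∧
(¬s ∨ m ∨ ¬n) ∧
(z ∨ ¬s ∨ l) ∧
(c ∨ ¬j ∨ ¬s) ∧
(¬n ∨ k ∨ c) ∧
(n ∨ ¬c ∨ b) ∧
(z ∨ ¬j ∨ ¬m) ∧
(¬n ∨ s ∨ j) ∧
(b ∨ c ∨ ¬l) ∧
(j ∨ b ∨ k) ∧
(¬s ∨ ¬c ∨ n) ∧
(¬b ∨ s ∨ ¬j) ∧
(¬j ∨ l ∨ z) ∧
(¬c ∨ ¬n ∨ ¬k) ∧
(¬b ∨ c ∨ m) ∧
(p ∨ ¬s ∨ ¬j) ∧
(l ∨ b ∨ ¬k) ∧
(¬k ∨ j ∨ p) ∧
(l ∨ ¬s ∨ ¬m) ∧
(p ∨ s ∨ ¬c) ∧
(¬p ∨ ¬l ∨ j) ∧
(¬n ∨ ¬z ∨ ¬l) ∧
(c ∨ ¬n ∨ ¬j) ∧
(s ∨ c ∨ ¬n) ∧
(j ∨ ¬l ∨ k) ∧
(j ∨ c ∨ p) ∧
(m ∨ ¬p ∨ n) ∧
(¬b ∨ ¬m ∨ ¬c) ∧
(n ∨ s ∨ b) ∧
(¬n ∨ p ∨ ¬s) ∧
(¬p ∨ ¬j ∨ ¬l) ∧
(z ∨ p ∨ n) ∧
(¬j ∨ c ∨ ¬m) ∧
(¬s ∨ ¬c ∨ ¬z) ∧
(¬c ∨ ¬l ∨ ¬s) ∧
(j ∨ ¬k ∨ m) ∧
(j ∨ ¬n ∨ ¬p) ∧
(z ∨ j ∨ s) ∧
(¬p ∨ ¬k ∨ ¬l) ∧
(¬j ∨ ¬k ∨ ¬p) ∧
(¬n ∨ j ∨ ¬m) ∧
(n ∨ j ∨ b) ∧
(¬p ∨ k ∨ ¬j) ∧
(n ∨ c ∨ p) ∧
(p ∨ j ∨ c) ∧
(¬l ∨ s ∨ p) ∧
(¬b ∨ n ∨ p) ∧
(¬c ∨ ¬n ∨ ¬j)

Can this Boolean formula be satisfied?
No

No, the formula is not satisfiable.

No assignment of truth values to the variables can make all 50 clauses true simultaneously.

The formula is UNSAT (unsatisfiable).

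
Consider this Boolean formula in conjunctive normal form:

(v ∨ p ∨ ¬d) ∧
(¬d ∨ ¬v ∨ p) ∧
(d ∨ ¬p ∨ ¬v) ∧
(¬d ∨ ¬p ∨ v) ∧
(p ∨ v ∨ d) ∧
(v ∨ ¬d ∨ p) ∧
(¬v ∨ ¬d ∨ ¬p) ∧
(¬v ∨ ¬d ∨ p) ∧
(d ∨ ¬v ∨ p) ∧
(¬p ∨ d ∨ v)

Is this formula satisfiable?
No

No, the formula is not satisfiable.

No assignment of truth values to the variables can make all 10 clauses true simultaneously.

The formula is UNSAT (unsatisfiable).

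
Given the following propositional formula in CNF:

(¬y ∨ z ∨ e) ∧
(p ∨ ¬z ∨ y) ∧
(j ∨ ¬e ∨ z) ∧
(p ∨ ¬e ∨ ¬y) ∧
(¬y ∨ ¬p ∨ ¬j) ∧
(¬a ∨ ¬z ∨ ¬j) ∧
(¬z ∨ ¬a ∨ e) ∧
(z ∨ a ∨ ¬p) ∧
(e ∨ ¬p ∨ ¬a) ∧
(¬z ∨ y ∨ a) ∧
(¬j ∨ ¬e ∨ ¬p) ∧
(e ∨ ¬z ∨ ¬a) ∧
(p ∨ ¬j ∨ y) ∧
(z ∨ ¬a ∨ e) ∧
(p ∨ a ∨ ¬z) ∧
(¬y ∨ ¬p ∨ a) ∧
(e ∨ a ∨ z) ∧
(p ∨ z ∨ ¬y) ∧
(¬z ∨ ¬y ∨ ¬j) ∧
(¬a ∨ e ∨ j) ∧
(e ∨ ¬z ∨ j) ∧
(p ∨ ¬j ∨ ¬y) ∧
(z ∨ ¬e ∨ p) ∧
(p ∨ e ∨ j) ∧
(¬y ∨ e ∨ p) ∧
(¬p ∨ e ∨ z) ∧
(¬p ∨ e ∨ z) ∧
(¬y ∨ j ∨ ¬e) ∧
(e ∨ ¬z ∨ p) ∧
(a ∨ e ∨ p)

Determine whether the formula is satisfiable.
Yes

Yes, the formula is satisfiable.

One satisfying assignment is: e=True, j=False, y=False, p=True, a=True, z=True

Verification: With this assignment, all 30 clauses evaluate to true.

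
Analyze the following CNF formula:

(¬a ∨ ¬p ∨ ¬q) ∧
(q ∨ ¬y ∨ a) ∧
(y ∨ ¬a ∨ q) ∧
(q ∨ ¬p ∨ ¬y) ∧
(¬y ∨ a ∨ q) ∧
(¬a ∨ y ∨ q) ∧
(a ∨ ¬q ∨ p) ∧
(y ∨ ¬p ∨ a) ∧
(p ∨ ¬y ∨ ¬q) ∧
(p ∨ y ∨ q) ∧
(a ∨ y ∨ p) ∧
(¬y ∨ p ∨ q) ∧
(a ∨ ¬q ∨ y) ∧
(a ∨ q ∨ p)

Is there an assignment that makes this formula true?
Yes

Yes, the formula is satisfiable.

One satisfying assignment is: p=False, y=False, q=True, a=True

Verification: With this assignment, all 14 clauses evaluate to true.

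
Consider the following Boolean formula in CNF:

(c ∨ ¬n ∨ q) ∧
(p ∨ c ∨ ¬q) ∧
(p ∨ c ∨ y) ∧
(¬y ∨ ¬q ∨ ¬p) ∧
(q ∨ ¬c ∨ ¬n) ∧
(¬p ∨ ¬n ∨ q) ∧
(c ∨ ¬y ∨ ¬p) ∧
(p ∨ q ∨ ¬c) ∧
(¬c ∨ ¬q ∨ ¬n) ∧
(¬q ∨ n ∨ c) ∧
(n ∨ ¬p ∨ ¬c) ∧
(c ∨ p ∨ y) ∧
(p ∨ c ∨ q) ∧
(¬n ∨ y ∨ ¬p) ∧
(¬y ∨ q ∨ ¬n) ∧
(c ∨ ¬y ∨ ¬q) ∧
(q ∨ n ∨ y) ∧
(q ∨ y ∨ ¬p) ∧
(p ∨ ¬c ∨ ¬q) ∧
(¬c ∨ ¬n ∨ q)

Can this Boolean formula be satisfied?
No

No, the formula is not satisfiable.

No assignment of truth values to the variables can make all 20 clauses true simultaneously.

The formula is UNSAT (unsatisfiable).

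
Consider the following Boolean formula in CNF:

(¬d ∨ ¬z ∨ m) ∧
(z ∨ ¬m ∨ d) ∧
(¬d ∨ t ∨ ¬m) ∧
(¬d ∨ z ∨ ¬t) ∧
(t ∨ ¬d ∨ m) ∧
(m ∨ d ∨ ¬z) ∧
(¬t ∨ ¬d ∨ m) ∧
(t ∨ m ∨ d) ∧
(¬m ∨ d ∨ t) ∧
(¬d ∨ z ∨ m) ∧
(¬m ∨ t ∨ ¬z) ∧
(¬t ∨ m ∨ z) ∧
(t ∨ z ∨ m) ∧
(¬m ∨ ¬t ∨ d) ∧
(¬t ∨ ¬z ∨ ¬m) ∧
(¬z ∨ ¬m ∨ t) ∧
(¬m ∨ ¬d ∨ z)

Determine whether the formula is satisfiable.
No

No, the formula is not satisfiable.

No assignment of truth values to the variables can make all 17 clauses true simultaneously.

The formula is UNSAT (unsatisfiable).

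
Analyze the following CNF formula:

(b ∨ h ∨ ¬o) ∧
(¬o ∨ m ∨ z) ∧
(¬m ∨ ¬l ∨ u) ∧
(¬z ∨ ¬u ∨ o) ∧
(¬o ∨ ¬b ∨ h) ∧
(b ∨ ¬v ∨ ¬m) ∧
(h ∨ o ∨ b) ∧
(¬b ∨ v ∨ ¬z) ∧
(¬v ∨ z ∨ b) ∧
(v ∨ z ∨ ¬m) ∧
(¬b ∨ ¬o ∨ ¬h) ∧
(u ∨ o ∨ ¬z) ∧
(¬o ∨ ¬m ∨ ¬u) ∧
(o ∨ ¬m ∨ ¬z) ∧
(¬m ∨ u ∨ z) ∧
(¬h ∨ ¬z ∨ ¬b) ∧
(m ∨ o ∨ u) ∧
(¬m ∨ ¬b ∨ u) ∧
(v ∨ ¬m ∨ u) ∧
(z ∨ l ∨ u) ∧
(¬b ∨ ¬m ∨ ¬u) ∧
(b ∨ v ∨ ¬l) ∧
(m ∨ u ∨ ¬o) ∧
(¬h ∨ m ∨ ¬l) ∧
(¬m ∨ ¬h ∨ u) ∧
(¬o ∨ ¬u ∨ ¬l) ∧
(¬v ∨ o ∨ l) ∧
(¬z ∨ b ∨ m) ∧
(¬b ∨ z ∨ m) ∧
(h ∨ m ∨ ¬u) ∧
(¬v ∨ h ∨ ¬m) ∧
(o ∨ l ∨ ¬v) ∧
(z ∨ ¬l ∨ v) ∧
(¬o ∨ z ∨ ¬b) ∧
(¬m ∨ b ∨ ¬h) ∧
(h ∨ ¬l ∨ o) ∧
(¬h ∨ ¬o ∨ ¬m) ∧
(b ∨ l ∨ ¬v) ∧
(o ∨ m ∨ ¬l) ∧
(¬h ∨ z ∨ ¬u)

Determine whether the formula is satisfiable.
No

No, the formula is not satisfiable.

No assignment of truth values to the variables can make all 40 clauses true simultaneously.

The formula is UNSAT (unsatisfiable).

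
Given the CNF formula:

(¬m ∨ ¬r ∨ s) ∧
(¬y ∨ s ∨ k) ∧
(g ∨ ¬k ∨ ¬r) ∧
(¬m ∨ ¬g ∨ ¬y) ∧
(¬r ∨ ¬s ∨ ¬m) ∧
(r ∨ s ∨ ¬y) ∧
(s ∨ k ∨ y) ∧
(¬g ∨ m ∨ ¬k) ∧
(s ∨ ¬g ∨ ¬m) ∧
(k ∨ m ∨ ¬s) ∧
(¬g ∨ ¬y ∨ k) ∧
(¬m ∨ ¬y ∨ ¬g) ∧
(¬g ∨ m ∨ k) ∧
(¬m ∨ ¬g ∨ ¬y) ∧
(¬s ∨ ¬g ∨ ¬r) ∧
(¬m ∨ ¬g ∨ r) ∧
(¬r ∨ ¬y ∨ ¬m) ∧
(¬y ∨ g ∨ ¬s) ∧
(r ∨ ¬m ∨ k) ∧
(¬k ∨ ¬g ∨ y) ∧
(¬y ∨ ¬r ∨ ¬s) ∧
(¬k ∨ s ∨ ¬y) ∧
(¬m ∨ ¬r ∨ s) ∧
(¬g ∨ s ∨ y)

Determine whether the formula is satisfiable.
Yes

Yes, the formula is satisfiable.

One satisfying assignment is: s=False, k=True, g=False, m=False, y=False, r=False

Verification: With this assignment, all 24 clauses evaluate to true.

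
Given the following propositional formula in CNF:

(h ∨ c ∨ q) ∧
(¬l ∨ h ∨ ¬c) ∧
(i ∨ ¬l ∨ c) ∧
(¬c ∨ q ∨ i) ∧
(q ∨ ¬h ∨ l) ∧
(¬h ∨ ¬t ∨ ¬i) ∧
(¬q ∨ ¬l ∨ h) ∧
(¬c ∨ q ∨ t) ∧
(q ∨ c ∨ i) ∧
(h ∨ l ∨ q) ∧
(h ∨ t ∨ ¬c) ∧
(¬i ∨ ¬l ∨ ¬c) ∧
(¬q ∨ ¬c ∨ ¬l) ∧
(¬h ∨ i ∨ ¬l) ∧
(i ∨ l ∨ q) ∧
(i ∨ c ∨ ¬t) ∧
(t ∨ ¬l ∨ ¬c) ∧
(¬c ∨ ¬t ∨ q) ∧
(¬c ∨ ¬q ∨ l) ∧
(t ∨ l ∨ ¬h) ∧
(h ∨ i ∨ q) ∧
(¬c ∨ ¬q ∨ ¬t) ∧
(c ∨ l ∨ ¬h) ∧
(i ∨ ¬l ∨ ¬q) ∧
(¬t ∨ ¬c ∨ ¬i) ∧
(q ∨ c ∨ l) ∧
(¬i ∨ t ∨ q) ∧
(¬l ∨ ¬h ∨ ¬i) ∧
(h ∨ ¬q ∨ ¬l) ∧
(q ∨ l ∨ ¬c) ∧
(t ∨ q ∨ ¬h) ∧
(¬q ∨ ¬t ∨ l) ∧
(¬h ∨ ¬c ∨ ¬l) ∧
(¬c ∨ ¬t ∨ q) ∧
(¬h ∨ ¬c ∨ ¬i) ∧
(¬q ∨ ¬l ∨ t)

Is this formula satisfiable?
Yes

Yes, the formula is satisfiable.

One satisfying assignment is: i=False, h=False, c=False, l=False, q=True, t=False

Verification: With this assignment, all 36 clauses evaluate to true.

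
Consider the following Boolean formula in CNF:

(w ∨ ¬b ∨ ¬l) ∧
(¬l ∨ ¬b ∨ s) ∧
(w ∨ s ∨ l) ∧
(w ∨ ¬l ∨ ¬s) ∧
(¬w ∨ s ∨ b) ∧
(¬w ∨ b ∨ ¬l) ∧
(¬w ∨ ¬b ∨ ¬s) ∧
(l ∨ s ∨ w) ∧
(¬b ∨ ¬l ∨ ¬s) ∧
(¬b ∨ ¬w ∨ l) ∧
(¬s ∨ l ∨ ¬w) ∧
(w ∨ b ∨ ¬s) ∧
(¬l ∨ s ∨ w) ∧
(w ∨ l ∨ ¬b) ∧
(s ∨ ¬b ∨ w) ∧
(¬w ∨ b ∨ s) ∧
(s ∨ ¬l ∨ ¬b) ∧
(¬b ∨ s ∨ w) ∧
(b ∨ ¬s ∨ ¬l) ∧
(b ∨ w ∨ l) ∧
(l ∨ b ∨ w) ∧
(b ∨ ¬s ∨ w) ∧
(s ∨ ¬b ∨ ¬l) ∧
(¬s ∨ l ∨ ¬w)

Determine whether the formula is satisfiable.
No

No, the formula is not satisfiable.

No assignment of truth values to the variables can make all 24 clauses true simultaneously.

The formula is UNSAT (unsatisfiable).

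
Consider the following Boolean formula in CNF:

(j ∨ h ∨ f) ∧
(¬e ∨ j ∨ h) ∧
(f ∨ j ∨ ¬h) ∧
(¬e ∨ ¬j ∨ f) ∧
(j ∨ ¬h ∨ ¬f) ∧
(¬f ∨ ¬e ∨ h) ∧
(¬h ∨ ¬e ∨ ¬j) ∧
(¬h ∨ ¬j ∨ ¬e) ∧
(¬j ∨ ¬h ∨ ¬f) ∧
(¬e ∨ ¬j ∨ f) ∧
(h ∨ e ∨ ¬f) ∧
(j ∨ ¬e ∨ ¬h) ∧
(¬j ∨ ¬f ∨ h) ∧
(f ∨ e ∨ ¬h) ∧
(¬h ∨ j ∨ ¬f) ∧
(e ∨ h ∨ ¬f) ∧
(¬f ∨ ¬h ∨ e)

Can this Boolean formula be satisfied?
Yes

Yes, the formula is satisfiable.

One satisfying assignment is: j=True, e=False, h=False, f=False

Verification: With this assignment, all 17 clauses evaluate to true.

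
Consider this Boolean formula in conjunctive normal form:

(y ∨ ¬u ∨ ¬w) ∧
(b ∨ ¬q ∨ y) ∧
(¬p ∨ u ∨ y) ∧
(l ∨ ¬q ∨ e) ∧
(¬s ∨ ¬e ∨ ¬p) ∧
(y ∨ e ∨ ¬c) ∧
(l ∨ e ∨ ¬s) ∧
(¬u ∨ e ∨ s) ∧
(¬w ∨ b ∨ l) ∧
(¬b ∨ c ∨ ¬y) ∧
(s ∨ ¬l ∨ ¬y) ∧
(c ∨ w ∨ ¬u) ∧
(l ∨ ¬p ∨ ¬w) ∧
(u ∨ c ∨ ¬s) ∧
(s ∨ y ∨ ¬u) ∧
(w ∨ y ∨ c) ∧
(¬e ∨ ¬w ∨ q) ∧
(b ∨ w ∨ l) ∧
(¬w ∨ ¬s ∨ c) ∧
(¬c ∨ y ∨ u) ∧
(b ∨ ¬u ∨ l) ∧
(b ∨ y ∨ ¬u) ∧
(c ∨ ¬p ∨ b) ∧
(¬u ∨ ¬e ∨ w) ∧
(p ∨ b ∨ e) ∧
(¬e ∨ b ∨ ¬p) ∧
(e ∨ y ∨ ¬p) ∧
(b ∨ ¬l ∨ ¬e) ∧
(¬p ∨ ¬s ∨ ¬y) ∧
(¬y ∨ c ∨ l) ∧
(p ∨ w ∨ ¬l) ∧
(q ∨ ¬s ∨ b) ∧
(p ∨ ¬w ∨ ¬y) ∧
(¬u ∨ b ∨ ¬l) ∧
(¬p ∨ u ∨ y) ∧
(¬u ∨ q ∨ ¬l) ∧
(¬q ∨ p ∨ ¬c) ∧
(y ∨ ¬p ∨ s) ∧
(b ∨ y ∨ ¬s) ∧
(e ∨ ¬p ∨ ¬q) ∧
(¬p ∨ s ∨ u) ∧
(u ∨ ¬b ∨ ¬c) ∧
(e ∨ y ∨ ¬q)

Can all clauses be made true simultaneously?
Yes

Yes, the formula is satisfiable.

One satisfying assignment is: b=True, s=False, w=True, q=False, l=False, c=False, u=False, y=False, e=False, p=False

Verification: With this assignment, all 43 clauses evaluate to true.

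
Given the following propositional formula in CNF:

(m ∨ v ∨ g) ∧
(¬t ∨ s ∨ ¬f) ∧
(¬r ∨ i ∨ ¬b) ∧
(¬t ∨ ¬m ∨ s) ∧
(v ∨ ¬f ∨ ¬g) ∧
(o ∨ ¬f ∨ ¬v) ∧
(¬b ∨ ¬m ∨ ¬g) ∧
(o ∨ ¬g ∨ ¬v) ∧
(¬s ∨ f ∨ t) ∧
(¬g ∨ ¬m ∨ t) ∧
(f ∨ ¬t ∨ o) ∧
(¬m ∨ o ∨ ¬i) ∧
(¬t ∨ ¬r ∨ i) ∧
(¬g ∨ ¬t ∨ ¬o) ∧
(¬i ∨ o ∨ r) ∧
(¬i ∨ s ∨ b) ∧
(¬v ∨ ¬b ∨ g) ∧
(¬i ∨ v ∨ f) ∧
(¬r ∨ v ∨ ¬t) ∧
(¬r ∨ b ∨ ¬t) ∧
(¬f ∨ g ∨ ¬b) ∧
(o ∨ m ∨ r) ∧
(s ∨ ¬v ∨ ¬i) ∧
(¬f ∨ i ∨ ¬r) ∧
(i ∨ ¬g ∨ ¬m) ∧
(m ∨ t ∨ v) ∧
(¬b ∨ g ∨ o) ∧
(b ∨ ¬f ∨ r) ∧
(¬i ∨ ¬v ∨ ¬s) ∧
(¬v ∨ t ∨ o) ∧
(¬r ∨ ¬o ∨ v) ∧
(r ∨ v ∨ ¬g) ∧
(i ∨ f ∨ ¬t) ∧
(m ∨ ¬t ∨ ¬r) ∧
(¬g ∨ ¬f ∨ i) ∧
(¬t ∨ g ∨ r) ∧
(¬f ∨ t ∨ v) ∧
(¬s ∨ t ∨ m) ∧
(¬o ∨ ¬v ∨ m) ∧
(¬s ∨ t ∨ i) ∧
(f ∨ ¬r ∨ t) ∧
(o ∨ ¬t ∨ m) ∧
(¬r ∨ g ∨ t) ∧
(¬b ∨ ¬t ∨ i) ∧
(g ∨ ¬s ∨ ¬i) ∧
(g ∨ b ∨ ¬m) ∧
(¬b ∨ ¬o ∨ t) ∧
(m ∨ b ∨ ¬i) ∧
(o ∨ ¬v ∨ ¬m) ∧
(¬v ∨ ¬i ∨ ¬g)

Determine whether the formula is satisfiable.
No

No, the formula is not satisfiable.

No assignment of truth values to the variables can make all 50 clauses true simultaneously.

The formula is UNSAT (unsatisfiable).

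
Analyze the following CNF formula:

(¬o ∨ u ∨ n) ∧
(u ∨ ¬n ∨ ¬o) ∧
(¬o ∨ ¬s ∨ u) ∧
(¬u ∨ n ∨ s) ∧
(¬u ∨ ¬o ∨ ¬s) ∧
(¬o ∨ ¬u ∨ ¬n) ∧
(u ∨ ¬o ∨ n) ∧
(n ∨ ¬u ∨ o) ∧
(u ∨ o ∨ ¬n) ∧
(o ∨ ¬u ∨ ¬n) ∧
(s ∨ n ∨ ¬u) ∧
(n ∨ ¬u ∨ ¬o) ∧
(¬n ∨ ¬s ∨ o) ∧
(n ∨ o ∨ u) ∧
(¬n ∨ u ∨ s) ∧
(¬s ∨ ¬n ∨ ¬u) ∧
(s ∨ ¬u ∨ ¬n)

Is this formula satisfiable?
No

No, the formula is not satisfiable.

No assignment of truth values to the variables can make all 17 clauses true simultaneously.

The formula is UNSAT (unsatisfiable).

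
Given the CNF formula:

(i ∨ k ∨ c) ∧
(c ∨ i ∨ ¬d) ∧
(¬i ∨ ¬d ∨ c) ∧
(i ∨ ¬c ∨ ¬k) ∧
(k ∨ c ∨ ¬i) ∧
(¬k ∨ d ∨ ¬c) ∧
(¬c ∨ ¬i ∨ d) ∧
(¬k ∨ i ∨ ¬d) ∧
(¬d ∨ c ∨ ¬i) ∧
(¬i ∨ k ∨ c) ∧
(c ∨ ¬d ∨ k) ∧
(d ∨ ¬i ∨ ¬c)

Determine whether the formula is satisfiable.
Yes

Yes, the formula is satisfiable.

One satisfying assignment is: d=False, c=False, k=True, i=False

Verification: With this assignment, all 12 clauses evaluate to true.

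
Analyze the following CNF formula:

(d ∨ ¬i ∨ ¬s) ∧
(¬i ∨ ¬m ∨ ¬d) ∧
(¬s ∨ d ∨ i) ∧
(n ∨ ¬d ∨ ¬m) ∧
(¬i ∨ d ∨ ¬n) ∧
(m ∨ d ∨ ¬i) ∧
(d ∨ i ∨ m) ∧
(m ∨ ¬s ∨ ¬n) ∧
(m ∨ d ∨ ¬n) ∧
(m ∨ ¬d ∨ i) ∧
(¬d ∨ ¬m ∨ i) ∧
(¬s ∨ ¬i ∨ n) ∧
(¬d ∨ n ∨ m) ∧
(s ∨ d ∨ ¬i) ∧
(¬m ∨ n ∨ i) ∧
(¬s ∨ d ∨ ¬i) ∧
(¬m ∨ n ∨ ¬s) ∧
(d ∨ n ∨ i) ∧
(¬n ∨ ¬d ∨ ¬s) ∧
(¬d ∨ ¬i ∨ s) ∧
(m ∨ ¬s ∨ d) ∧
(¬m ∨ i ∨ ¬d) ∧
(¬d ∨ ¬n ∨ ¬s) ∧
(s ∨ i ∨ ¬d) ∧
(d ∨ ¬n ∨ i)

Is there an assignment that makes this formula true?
No

No, the formula is not satisfiable.

No assignment of truth values to the variables can make all 25 clauses true simultaneously.

The formula is UNSAT (unsatisfiable).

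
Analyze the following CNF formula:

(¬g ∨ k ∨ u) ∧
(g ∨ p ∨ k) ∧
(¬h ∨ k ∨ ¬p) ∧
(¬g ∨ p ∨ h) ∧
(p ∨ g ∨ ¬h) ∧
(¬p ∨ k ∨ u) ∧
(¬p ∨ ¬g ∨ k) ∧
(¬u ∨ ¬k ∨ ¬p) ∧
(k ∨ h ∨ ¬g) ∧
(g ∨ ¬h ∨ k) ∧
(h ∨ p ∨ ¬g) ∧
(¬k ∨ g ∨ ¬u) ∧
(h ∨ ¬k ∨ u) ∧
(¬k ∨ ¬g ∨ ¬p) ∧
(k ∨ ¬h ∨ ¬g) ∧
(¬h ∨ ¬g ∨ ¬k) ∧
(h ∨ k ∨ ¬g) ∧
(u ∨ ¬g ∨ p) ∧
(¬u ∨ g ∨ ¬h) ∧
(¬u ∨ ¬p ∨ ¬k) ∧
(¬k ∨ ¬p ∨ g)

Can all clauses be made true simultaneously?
Yes

Yes, the formula is satisfiable.

One satisfying assignment is: u=True, k=False, h=False, p=True, g=False

Verification: With this assignment, all 21 clauses evaluate to true.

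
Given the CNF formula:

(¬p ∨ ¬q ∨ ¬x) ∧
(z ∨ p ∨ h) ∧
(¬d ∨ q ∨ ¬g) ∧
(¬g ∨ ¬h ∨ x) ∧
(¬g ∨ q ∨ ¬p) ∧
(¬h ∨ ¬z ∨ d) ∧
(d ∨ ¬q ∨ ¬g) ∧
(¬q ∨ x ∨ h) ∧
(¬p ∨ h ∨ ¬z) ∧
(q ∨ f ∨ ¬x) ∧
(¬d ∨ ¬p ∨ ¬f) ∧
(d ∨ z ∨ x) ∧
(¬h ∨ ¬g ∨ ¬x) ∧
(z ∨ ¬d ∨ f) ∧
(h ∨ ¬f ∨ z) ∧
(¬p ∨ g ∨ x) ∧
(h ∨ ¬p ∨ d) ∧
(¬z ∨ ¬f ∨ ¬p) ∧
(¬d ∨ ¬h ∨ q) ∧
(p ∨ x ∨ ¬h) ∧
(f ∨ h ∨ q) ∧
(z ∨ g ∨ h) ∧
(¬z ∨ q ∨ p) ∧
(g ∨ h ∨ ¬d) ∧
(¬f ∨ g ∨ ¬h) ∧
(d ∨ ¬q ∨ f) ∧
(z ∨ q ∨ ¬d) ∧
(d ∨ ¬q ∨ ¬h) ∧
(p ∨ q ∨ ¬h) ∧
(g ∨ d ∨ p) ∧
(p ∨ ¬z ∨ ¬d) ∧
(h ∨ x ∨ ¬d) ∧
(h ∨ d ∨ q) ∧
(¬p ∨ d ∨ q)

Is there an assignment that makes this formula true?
No

No, the formula is not satisfiable.

No assignment of truth values to the variables can make all 34 clauses true simultaneously.

The formula is UNSAT (unsatisfiable).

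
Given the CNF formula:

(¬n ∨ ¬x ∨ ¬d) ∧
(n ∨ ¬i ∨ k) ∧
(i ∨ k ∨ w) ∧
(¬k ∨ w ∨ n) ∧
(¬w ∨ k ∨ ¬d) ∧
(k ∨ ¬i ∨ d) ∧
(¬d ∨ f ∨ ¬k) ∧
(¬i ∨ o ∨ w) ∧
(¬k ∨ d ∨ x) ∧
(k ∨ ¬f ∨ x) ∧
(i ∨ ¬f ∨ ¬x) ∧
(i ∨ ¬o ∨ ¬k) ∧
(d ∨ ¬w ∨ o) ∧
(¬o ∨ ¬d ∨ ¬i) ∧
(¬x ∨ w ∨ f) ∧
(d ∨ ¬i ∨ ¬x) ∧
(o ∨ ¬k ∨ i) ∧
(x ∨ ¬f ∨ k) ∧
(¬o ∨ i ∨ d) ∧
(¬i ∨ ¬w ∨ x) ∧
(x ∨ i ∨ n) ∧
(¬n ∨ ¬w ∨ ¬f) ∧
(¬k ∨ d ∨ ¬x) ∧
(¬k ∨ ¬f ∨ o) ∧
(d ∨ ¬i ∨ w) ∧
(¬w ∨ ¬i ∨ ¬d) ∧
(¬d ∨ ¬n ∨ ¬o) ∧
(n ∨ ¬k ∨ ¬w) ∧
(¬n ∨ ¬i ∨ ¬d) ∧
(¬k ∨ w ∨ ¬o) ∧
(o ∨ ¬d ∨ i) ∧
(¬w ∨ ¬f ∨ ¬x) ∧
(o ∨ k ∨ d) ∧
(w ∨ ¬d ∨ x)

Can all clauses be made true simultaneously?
No

No, the formula is not satisfiable.

No assignment of truth values to the variables can make all 34 clauses true simultaneously.

The formula is UNSAT (unsatisfiable).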